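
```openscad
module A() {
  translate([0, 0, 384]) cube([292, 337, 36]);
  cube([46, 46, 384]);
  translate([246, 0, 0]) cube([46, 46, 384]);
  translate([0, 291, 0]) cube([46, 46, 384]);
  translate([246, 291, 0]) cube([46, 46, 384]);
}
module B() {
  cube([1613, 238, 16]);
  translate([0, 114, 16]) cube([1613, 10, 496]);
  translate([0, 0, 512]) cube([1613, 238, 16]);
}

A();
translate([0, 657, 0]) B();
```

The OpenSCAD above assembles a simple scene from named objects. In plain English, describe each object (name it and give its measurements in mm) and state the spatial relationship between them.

A is a four-legged stool. The seat is 292×337 mm, 36 mm thick, top at z = 420 mm. It stands on four square legs, each 46×46 mm in cross-section, from z = 0 to the seat underside, each flush with a corner of the seat.

B is an I-beam lying along x, 1613 mm long. Overall section height 528 mm. Two flanges 238 mm wide (y) and 16 mm thick, one on the floor and one at the top; a web 10 mm thick runs between them, centred on the flange width.

The I-beam is on the floor beside the stool on its +y side.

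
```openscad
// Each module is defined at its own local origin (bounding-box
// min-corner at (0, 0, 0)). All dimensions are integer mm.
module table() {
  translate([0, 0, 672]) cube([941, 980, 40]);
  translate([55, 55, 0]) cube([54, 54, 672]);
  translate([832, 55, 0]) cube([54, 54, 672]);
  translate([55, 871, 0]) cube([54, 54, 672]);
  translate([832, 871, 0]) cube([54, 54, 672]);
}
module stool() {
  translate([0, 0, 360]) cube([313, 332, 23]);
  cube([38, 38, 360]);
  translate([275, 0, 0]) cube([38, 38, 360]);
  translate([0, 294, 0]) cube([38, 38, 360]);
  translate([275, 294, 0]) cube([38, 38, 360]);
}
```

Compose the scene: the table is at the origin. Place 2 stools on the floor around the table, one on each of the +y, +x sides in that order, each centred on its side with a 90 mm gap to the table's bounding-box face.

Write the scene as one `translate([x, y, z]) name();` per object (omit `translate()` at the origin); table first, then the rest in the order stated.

table();
translate([314, 1070, 0]) stool();
translate([1031, 324, 0]) stool();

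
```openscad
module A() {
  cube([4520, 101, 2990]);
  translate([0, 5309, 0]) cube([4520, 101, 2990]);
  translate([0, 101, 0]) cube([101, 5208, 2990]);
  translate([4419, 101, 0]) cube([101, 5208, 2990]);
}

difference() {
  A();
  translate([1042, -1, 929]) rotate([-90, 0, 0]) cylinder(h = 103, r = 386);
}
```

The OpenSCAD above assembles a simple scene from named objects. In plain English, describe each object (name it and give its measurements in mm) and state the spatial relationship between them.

A is the wall frame of a small rectangular building: four walls, each 2990 mm tall and 101 mm thick, enclosing a footprint 4520 mm (x) by 5410 mm (y) outside-to-outside, with no floor or roof. The front and back walls (the −y and +y sides) span the full width; the two side walls fit between them.

The house frame has a circular hole of radius 386 mm through its front wall, centred at (x = 1042, z = 929).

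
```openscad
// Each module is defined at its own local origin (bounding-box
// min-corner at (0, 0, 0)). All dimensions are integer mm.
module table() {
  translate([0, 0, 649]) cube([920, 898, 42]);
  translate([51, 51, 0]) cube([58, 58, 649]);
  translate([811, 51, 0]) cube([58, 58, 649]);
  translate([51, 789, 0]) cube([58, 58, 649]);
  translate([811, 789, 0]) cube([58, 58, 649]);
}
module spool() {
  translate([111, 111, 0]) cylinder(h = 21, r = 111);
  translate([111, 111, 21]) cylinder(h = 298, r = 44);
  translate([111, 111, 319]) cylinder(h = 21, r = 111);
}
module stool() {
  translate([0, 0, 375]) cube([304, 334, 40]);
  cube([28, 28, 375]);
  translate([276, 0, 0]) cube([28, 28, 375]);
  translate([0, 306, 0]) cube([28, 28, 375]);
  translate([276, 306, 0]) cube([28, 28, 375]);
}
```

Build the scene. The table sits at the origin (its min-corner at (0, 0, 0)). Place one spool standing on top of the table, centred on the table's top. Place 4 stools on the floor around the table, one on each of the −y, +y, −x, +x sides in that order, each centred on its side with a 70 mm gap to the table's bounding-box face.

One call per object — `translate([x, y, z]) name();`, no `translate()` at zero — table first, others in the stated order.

table();
translate([349, 338, 691]) spool();
translate([308, -404, 0]) stool();
translate([308, 968, 0]) stool();
translate([-374, 282, 0]) stool();
translate([990, 282, 0]) stool();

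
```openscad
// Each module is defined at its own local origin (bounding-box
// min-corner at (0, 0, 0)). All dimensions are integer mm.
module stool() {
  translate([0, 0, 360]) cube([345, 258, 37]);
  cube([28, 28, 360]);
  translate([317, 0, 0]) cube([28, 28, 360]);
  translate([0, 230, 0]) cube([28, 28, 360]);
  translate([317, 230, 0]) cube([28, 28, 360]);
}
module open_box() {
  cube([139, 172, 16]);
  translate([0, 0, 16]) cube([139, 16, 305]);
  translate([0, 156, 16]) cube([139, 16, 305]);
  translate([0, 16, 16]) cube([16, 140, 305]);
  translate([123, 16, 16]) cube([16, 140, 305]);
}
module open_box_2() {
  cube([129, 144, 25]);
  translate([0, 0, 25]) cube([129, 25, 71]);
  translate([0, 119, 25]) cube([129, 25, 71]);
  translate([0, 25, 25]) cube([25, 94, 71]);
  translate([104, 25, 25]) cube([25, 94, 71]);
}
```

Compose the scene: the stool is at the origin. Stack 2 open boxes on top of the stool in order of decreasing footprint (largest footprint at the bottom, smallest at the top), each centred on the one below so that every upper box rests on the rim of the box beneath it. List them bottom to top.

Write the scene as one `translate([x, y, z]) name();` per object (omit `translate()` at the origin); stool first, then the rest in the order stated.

stool();
translate([103, 43, 397]) open_box();
translate([108, 57, 718]) open_box_2();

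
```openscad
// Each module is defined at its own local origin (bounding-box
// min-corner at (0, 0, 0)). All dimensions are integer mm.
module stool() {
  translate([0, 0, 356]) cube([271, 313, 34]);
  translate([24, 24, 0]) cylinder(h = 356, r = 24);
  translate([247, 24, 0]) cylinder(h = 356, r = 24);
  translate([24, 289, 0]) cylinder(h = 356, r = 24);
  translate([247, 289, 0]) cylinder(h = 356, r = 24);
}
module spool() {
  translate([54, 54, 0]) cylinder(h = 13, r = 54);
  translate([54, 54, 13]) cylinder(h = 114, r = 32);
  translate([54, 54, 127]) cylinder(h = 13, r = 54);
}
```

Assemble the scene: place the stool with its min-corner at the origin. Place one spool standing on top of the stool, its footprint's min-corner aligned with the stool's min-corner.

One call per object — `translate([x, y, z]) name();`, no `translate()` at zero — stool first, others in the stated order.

stool();
translate([0, 0, 390]) spool();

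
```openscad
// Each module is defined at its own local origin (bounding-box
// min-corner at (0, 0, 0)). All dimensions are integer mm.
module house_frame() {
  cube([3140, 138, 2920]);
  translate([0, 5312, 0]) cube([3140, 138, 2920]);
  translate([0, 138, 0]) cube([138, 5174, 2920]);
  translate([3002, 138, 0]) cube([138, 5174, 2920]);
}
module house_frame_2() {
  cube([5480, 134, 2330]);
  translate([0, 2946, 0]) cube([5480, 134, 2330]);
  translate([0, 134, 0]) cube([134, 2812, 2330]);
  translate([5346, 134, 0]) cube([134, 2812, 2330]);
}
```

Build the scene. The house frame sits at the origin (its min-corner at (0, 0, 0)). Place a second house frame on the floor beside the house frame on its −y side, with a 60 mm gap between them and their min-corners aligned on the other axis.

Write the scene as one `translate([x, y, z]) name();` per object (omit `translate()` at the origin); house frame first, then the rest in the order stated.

house_frame();
translate([0, -3140, 0]) house_frame_2();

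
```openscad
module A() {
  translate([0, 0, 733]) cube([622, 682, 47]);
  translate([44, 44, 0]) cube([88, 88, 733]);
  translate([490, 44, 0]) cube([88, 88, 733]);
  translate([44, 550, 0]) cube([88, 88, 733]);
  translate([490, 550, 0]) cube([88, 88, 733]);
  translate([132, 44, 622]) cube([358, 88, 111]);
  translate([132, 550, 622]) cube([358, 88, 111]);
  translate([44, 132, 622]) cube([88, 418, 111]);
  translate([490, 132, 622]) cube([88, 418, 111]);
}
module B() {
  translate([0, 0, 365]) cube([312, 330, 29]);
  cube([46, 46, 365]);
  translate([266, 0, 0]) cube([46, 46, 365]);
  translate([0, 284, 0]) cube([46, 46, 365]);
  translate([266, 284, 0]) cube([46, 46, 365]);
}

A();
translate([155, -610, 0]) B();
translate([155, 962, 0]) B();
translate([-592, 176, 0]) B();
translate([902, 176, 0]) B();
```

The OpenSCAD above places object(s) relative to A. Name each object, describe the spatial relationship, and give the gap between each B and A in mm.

A is a table. B is a stool. Four stools sit around the table at the −y, +y, −x, +x sides. The gap between each stool and the table is 280 mm.

Each stool's nearest face is 280 mm from the table's bounding box.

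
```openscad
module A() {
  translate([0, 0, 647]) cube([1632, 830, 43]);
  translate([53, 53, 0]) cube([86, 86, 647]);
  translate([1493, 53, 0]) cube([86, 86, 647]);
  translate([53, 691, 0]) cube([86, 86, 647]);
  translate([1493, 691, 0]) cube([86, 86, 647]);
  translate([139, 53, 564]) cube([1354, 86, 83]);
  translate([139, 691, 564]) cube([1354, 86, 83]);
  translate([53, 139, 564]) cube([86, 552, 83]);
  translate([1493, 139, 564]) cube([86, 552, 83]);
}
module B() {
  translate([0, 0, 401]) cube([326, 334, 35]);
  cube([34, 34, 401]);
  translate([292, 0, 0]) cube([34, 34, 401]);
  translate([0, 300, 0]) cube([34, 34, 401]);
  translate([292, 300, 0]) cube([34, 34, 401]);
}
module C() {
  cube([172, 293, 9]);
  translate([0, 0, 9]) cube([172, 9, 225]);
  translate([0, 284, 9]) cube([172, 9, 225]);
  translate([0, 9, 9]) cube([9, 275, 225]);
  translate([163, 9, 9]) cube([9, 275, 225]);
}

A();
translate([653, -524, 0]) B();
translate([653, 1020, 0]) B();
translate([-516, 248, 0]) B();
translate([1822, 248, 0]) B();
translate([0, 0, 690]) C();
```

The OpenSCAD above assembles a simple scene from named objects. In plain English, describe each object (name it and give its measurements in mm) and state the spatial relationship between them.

A is a rectangular dining table. The top is 1632×830×43 mm with its upper surface at z = 690 mm. It stands on four 86×86 mm square legs, each inset 53 mm from the nearest pair of top edges, running from the floor to the underside of the top. Four apron rails, 86 mm thick and 83 mm tall, run between adjacent legs with their top edges flush with the underside of the top and their outer faces flush with the legs' outer faces.

B is a four-legged stool. The seat is 326×334 mm, 35 mm thick, top at z = 436 mm. It stands on four square legs, each 34×34 mm in cross-section, from z = 0 to the seat underside, each flush with a corner of the seat.

C is an open-topped rectangular box: outside dimensions 172×293×234 mm, with a uniform wall and base thickness of 9 mm. The base is a full 172×293 slab on the floor; four walls sit on top of the base. The front and back walls (the −y and +y sides) span the full width; the two side walls fit between them.

Four stools sit around the table at the −y, +y, −x, +x sides. The open box is on top of the table.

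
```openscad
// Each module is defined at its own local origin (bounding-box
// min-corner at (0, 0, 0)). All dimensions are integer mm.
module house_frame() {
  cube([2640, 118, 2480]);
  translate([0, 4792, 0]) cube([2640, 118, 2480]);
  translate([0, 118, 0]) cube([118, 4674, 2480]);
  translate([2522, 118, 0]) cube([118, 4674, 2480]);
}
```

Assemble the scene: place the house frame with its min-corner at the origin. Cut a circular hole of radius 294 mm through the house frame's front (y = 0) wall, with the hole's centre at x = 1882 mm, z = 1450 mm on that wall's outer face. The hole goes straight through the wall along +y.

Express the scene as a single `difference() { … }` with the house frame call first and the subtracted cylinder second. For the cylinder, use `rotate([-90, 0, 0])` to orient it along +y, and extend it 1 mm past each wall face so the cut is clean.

difference() {
  house_frame();
  translate([1882, -1, 1450]) rotate([-90, 0, 0]) cylinder(h = 120, r = 294);
}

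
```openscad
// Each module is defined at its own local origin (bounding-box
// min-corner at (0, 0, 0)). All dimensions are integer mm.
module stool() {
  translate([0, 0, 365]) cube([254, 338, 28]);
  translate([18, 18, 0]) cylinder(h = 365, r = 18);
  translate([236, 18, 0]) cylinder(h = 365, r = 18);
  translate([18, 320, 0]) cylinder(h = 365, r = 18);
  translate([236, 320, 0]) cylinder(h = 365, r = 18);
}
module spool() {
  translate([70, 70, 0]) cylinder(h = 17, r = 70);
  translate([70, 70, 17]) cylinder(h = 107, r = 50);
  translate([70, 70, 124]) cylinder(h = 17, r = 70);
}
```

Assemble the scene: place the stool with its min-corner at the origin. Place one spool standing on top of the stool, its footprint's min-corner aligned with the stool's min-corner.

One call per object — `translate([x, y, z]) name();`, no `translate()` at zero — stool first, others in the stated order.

stool();
translate([0, 0, 393]) spool();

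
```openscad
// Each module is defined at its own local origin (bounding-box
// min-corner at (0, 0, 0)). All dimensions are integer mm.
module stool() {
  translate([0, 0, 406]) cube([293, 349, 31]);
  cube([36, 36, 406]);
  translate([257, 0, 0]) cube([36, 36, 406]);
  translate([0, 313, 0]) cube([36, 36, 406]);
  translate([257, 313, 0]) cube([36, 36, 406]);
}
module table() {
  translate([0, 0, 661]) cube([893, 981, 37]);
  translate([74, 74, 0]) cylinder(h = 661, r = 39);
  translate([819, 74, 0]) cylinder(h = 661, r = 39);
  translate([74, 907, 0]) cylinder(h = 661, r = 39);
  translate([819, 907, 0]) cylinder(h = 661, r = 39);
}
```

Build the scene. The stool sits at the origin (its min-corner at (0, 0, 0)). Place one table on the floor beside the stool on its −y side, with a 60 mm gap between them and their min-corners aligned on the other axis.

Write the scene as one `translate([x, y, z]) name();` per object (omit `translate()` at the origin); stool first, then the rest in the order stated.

stool();
translate([0, -1041, 0]) table();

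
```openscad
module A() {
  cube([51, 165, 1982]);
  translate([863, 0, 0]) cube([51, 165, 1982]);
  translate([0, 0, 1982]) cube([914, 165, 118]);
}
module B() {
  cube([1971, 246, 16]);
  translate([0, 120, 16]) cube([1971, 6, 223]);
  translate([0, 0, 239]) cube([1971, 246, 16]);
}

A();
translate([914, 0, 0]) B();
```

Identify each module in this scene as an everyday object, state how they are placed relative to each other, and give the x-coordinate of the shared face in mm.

The door frame's +x face and the I-beam's −x face are both at x = 914 mm.

A is a door frame. B is an I-beam. The I-beam is against the door frame's +x side, with their −y faces flush. The x-coordinate of the shared face is 914 mm.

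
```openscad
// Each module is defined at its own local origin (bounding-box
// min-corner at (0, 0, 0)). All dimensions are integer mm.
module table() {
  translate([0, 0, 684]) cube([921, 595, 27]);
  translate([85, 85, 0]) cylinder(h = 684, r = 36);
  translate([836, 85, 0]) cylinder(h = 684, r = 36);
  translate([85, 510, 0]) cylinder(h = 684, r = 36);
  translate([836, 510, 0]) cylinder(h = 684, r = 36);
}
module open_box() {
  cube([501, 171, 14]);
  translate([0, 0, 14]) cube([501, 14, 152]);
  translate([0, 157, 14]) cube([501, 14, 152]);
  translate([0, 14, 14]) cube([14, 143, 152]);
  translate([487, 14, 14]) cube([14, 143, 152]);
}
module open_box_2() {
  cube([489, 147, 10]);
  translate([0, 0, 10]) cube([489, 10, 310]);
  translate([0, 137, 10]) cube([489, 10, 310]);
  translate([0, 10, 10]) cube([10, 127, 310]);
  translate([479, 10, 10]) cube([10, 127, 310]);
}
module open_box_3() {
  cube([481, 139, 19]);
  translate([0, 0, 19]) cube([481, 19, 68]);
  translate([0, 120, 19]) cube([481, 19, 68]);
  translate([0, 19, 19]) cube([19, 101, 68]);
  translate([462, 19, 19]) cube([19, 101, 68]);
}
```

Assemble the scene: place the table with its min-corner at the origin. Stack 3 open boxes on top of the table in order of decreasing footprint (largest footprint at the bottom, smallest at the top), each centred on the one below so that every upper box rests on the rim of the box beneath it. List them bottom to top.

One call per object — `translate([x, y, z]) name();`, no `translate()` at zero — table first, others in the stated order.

table();
translate([210, 212, 711]) open_box();
translate([216, 224, 877]) open_box_2();
translate([220, 228, 1197]) open_box_3();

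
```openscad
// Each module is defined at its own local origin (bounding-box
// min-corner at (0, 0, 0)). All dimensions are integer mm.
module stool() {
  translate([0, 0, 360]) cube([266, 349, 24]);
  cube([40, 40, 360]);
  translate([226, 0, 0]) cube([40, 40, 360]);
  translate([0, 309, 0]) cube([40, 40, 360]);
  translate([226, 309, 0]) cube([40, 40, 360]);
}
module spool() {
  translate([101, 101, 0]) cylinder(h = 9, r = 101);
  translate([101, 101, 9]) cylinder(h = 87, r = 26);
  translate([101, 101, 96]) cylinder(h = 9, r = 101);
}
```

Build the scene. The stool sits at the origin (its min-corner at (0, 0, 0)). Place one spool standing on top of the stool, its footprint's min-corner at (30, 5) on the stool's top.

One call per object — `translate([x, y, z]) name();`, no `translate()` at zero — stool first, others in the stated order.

stool();
translate([30, 5, 384]) spool();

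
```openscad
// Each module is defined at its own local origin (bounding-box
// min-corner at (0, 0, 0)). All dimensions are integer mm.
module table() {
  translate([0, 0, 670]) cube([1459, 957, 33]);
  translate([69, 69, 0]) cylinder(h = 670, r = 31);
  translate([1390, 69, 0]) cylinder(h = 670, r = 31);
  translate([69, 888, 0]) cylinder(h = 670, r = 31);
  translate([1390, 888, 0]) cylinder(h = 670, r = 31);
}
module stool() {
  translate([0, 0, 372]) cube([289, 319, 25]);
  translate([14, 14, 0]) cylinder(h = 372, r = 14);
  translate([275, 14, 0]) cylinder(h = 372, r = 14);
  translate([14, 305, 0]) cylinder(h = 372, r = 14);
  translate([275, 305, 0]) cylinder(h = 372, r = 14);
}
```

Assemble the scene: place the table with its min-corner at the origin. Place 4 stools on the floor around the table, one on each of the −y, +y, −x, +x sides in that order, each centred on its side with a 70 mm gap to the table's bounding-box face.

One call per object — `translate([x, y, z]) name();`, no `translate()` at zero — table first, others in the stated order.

table();
translate([585, -389, 0]) stool();
translate([585, 1027, 0]) stool();
translate([-359, 319, 0]) stool();
translate([1529, 319, 0]) stool();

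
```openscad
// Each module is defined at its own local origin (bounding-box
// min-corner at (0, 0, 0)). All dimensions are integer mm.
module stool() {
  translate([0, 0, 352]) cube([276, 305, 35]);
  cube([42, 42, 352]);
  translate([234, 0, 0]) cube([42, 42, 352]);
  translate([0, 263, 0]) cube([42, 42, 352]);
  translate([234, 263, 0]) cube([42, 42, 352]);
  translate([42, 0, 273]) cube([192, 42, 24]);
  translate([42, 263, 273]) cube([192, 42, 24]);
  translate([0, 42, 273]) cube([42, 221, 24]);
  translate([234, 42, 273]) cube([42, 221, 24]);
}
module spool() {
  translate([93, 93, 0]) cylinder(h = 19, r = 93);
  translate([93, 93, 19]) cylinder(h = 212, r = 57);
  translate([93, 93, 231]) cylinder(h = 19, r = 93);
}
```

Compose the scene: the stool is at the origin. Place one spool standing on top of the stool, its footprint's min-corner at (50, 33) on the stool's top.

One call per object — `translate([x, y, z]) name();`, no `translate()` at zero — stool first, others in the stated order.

stool();
translate([50, 33, 387]) spool();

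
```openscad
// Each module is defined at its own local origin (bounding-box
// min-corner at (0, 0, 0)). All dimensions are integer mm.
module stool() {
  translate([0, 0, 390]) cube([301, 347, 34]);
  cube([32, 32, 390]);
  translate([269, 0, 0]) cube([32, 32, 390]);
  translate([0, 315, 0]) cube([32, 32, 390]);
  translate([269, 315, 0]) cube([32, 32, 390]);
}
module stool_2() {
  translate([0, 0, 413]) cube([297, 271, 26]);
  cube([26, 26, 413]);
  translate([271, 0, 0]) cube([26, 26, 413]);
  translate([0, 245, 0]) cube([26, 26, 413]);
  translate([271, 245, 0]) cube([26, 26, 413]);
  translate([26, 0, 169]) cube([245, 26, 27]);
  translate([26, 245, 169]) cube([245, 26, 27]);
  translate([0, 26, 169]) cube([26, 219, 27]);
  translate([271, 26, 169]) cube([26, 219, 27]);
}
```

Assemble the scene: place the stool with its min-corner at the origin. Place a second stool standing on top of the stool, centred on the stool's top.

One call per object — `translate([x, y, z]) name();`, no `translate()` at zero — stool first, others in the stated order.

stool();
translate([2, 38, 424]) stool_2();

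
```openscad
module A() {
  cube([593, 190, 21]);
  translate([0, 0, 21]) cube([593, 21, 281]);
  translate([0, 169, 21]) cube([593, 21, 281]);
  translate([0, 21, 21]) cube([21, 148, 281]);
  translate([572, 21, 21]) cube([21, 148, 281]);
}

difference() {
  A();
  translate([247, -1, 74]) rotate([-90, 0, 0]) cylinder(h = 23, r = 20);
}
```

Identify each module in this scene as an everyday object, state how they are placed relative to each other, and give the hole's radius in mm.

A is an open box. The open box has a circular hole through its front wall. The hole's radius is 20 mm.

The subtracted cylinder has r = 20 mm.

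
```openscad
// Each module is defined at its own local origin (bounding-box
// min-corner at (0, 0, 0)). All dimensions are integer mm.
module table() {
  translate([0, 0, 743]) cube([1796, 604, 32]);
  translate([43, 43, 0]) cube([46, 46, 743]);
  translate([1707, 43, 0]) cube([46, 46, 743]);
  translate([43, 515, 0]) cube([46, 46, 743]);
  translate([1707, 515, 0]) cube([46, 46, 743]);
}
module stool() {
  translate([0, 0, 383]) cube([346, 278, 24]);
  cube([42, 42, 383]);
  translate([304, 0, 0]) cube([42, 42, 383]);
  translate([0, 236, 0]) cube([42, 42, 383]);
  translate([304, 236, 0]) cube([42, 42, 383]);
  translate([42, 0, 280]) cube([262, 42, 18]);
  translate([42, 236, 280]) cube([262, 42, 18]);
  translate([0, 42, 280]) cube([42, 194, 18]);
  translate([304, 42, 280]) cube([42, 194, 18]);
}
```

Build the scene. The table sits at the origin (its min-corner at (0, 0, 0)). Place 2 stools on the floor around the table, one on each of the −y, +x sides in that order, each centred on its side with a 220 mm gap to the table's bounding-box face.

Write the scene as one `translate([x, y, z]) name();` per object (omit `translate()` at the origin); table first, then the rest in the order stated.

table();
translate([725, -498, 0]) stool();
translate([2016, 163, 0]) stool();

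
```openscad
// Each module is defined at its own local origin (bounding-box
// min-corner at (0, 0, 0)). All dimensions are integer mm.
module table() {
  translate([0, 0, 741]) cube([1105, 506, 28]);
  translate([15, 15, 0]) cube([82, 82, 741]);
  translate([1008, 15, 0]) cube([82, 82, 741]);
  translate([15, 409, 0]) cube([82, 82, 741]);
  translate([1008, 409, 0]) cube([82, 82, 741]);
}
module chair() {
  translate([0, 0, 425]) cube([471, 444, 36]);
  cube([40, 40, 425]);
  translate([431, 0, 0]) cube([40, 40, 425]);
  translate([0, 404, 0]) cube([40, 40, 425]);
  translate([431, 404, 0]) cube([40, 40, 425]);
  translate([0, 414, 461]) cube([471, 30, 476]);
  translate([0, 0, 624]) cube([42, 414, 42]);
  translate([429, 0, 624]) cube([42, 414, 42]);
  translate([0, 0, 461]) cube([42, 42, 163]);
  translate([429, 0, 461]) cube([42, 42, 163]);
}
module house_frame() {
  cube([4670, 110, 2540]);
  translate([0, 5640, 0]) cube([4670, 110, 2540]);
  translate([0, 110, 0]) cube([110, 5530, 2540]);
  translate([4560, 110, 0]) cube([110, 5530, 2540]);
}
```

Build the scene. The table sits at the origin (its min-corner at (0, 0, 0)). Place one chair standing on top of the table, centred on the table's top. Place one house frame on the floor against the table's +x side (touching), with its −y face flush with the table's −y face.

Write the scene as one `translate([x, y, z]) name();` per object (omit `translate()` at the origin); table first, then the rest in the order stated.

table();
translate([317, 31, 769]) chair();
translate([1105, 0, 0]) house_frame();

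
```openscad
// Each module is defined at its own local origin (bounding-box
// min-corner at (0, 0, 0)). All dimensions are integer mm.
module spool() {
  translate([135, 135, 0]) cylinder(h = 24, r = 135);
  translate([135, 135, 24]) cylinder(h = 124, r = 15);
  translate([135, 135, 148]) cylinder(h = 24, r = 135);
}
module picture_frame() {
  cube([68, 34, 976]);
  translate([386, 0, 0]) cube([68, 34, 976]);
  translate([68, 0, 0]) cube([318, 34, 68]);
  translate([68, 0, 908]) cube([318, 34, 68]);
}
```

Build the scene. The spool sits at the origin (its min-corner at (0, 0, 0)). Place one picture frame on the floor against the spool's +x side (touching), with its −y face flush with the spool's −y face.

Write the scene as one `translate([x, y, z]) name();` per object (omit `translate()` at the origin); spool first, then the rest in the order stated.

spool();
translate([270, 0, 0]) picture_frame();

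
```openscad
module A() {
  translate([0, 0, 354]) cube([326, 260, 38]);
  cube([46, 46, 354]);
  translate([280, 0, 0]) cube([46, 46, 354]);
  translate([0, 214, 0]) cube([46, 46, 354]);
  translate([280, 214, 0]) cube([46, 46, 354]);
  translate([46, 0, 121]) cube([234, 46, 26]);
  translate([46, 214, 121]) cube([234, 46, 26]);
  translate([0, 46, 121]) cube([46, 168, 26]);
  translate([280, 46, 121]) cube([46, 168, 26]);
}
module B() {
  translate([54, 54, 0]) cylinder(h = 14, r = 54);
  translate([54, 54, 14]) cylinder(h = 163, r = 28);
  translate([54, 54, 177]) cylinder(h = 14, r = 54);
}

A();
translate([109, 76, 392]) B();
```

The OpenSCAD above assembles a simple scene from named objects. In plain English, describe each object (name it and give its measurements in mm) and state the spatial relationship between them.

A is a simple wooden stool: a rectangular seat 326 mm (x) by 260 mm (y), 38 mm thick, top face at z = 392 mm, on four square legs, each 46×46 mm in cross-section. The legs rest on z = 0, each flush with a corner of the seat. Four stretchers, 46 mm wide and 26 mm tall, connect adjacent legs with their undersides at z = 121 mm, each running between the inner faces of the legs it joins and aligned with the legs' outer faces on the other axis.

B is a spool: two coaxial disc flanges of radius 54 mm and thickness 14 mm, joined by a core cylinder of radius 28 mm and height 163 mm. The lower flange rests on z = 0 and the three cylinders share a vertical axis.

The spool is on top of the stool, centred.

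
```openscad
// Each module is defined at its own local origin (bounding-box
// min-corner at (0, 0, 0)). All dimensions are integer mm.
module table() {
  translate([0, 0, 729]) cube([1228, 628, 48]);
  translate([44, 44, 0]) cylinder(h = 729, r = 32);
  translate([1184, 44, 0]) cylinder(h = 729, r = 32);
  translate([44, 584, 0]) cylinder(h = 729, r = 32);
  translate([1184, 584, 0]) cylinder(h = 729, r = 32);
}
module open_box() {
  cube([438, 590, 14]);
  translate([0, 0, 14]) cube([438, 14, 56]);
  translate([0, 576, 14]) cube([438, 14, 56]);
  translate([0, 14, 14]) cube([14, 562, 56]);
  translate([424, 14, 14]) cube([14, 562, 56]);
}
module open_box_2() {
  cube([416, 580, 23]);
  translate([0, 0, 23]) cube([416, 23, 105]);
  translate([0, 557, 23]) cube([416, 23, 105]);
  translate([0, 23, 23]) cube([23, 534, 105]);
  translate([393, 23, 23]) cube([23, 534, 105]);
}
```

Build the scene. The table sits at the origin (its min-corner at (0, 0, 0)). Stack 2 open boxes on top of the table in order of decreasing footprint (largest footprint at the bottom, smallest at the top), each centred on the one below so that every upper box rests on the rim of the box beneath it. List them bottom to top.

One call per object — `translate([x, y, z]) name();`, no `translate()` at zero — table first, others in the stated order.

table();
translate([395, 19, 777]) open_box();
translate([406, 24, 847]) open_box_2();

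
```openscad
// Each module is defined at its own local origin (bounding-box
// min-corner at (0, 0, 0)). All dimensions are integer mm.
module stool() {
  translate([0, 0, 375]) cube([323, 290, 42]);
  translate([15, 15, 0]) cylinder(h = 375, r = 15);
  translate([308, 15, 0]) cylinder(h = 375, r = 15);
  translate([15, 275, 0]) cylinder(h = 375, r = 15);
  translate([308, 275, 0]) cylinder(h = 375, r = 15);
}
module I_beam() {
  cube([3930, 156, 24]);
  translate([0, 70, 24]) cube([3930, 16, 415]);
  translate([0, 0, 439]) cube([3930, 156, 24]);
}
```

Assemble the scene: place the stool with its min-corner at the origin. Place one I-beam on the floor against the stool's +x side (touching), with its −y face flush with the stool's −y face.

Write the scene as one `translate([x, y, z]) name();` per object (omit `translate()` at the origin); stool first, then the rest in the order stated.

stool();
translate([323, 0, 0]) I_beam();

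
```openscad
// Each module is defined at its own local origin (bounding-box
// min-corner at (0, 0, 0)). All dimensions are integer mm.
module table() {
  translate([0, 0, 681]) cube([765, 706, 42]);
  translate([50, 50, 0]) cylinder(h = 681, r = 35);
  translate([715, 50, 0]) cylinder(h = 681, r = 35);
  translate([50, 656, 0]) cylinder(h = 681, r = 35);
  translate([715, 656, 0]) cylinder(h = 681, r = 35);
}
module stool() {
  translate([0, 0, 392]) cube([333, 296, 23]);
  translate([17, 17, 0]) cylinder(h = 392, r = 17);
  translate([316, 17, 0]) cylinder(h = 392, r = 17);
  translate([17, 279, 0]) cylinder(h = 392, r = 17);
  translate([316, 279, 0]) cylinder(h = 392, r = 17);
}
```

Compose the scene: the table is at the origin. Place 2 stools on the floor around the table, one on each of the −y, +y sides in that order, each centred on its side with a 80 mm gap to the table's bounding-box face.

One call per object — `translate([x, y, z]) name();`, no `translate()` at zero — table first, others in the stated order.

table();
translate([216, -376, 0]) stool();
translate([216, 786, 0]) stool();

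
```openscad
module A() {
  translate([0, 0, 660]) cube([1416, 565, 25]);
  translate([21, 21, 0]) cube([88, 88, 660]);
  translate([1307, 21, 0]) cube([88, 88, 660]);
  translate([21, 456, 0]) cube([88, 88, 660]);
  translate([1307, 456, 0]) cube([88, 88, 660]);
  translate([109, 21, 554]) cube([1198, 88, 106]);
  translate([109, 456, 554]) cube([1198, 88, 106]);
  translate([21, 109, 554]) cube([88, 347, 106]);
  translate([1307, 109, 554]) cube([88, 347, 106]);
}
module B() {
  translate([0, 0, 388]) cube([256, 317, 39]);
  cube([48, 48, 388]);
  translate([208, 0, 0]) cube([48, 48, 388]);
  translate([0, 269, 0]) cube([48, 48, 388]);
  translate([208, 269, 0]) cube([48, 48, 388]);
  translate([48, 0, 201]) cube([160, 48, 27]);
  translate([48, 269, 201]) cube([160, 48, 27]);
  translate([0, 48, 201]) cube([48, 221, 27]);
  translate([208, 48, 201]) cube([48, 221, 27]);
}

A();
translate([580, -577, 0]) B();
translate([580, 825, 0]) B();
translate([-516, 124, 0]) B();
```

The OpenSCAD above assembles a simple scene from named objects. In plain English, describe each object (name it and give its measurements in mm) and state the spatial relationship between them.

A is a table: top 1416 mm (x) × 565 mm (y), 25 mm thick, upper face at z = 685 mm, on four 88×88 mm square legs, each inset 21 mm from the nearest pair of top edges, running from z = 0 to the bottom of the top. Four apron rails, 88 mm thick and 106 mm tall, run between adjacent legs with their top edges flush with the underside of the top and their outer faces flush with the legs' outer faces.

B is a four-legged stool. The seat is a 256×317×39 mm slab whose top surface is at z = 427 mm; four square legs, each 48×48 mm in cross-section, run from the floor (z = 0) to the underside of the seat, each flush with a corner of the seat. Four stretchers, 48 mm wide and 27 mm tall, connect adjacent legs with their undersides at z = 201 mm, each running between the inner faces of the legs it joins and aligned with the legs' outer faces on the other axis.

Three stools sit around the table at the −y, +y, −x sides.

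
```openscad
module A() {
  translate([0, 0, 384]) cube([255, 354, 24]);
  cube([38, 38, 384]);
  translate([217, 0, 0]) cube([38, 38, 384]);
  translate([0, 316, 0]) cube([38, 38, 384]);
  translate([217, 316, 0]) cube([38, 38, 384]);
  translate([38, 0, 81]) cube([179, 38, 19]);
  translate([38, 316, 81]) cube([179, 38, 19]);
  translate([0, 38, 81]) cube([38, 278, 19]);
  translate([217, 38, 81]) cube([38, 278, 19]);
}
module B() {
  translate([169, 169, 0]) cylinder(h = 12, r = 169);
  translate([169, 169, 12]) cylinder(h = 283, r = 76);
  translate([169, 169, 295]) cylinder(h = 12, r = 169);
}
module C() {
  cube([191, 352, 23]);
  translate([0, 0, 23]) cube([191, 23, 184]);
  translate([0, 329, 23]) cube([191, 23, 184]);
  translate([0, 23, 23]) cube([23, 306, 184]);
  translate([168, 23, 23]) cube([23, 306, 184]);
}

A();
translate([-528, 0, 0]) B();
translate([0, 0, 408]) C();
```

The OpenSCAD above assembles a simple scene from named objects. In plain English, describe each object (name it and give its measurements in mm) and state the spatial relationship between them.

A is a four-legged stool. The seat is 255×354 mm, 24 mm thick, top at z = 408 mm. It stands on four square legs, each 38×38 mm in cross-section, from z = 0 to the seat underside, each flush with a corner of the seat. Four stretchers, 38 mm wide and 19 mm tall, connect adjacent legs with their undersides at z = 81 mm, each running between the inner faces of the legs it joins and aligned with the legs' outer faces on the other axis.

B is a spool: two coaxial disc flanges of radius 169 mm and thickness 12 mm, joined by a core cylinder of radius 76 mm and height 283 mm. The lower flange rests on z = 0 and the three cylinders share a vertical axis.

C is an open storage box with external size 191×352×207 mm and wall thickness 23 mm (the base is also 23 mm thick). The base covers the whole footprint; the four walls stand on the base, with the y-facing walls full-width and the x-facing walls fitting between their inner faces.

The spool is on the floor beside the stool on its −x side. The open box is on top of the stool.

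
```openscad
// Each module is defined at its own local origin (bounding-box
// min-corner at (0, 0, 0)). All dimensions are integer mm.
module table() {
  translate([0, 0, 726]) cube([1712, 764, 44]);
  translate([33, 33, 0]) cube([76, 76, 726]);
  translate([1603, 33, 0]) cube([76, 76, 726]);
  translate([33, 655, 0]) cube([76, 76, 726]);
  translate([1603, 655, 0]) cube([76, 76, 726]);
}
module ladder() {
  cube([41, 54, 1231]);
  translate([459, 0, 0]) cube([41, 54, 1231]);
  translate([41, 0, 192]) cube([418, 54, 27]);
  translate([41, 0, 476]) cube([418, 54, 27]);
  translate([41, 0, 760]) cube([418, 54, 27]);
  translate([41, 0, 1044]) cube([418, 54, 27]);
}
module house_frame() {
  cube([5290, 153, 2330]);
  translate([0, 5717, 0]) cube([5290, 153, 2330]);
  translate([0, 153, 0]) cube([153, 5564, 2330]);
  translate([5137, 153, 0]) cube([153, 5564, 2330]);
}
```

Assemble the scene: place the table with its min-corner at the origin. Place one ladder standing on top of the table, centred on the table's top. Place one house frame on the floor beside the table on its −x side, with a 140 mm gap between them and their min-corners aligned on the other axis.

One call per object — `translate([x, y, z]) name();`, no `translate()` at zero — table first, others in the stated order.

table();
translate([606, 355, 770]) ladder();
translate([-5430, 0, 0]) house_frame();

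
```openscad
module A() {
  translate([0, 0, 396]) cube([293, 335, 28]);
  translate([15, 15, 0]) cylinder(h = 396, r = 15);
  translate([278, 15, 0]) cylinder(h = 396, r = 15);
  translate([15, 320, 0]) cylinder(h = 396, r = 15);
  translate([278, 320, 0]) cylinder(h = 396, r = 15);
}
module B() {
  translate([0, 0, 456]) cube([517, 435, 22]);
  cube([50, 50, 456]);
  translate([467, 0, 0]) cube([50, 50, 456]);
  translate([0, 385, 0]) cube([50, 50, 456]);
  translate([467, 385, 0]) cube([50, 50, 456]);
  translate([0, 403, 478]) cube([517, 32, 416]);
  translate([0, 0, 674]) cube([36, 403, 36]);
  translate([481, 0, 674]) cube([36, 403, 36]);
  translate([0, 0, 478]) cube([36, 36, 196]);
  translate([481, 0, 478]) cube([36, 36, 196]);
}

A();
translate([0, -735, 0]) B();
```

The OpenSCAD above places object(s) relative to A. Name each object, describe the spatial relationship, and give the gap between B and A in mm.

The chair's nearest face is 300 mm from the stool's −y face.

A is a stool. B is a chair. The chair is on the floor beside the stool on its −y side. The gap between the chair and the stool is 300 mm.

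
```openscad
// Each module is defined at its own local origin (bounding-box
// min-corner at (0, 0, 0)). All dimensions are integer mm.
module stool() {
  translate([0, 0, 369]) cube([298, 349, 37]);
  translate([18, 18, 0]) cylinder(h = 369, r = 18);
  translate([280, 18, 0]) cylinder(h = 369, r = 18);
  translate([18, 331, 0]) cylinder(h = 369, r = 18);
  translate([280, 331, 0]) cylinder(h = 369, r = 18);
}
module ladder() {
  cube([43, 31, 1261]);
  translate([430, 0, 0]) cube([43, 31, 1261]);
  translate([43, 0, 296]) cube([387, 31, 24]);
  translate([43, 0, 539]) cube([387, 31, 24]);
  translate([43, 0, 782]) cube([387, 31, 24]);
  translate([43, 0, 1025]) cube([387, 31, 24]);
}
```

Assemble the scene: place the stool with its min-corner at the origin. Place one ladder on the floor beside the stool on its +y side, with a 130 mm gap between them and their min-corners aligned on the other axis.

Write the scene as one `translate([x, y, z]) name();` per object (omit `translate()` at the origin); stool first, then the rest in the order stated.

stool();
translate([0, 479, 0]) ladder();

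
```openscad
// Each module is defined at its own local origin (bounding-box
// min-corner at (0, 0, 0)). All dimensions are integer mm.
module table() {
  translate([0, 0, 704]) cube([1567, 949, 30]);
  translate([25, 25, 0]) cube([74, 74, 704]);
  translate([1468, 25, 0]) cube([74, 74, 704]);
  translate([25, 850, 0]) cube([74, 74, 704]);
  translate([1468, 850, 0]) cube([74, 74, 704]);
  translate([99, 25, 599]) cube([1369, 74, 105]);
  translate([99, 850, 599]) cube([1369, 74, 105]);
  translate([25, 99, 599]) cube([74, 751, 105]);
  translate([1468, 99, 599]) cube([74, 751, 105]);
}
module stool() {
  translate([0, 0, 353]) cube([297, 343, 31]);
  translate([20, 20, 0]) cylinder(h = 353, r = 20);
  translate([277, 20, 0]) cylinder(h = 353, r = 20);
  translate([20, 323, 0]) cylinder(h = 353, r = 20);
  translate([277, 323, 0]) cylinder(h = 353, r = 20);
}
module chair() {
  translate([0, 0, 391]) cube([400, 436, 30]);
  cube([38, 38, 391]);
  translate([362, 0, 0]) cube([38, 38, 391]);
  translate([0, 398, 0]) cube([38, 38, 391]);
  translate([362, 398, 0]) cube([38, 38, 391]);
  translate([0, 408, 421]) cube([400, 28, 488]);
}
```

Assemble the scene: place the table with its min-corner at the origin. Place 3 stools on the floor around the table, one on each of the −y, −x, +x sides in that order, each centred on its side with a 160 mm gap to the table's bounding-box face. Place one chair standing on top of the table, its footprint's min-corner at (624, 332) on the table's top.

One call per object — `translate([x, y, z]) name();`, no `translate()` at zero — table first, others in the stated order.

table();
translate([635, -503, 0]) stool();
translate([-457, 303, 0]) stool();
translate([1727, 303, 0]) stool();
translate([624, 332, 734]) chair();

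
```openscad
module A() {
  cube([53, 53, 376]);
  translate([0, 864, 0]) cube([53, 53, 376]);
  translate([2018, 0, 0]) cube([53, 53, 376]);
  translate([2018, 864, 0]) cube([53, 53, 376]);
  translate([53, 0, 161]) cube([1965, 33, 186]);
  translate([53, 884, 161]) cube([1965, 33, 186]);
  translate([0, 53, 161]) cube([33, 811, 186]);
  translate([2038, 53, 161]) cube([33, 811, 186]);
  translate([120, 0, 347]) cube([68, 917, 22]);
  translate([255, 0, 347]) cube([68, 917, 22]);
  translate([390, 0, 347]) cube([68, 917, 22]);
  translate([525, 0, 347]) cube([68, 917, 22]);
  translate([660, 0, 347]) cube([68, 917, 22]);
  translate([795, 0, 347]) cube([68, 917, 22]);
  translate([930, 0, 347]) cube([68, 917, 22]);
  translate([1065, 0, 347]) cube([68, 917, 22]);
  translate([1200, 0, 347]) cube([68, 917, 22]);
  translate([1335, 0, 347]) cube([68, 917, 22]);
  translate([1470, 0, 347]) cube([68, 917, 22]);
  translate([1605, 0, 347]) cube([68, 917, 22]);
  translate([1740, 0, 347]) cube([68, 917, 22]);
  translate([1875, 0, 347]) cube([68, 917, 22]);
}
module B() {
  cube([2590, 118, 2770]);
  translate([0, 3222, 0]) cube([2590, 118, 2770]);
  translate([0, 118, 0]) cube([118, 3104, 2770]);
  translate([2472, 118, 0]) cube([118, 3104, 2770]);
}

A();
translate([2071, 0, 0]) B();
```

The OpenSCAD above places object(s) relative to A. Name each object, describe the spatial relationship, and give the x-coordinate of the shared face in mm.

The bed frame's +x face and the house frame's −x face are both at x = 2071 mm.

A is a bed frame. B is a house frame. The house frame is against the bed frame's +x side, with their −y faces flush. The x-coordinate of the shared face is 2071 mm.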